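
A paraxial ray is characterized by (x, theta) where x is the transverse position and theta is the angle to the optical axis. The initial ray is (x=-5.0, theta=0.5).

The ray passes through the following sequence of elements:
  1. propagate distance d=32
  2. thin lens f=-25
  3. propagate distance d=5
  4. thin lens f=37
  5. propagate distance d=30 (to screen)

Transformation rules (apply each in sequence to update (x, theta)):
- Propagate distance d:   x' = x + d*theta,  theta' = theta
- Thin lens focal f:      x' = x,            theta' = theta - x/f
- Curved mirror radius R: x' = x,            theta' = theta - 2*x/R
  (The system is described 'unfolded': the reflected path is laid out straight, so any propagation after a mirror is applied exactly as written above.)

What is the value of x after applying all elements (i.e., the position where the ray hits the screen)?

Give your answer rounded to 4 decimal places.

Initial: x=-5.0000 theta=0.5000
After 1 (propagate distance d=32): x=11.0000 theta=0.5000
After 2 (thin lens f=-25): x=11.0000 theta=0.9400
After 3 (propagate distance d=5): x=15.7000 theta=0.9400
After 4 (thin lens f=37): x=15.7000 theta=477/925 (≈0.5157)
After 5 (propagate distance d=30 (to screen)): x=11533/370 (≈31.1703) theta=477/925 (≈0.5157)
Rounded to 4 decimal places: x = 31.1703

Answer: 31.1703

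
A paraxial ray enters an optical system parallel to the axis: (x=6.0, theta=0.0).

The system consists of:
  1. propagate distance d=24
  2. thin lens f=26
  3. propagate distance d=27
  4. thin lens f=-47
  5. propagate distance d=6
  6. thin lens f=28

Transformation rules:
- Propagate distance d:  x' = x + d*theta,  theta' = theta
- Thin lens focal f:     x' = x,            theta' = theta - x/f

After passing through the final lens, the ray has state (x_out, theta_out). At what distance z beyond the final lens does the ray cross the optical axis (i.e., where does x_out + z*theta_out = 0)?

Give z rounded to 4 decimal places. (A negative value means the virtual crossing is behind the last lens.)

Initial: x=6.0000 theta=0.0000
After 1 (propagate distance d=24): x=6.0000 theta=0.0000
After 2 (thin lens f=26): x=6.0000 theta=-3/13 (≈-0.2308)
After 3 (propagate distance d=27): x=-3/13 (≈-0.2308) theta=-3/13 (≈-0.2308)
After 4 (thin lens f=-47): x=-3/13 (≈-0.2308) theta=-144/611 (≈-0.2357)
After 5 (propagate distance d=6): x=-1005/611 (≈-1.6448) theta=-144/611 (≈-0.2357)
After 6 (thin lens f=28): x=-1005/611 (≈-1.6448) theta=-3027/17108 (≈-0.1769)
z_focus = -x_out/theta_out = -(-1005/611)/(-3027/17108) = -9380/1009 ≈ -9.2963
Rounded to 4 decimal places: z = -9.2963

Answer: -9.2963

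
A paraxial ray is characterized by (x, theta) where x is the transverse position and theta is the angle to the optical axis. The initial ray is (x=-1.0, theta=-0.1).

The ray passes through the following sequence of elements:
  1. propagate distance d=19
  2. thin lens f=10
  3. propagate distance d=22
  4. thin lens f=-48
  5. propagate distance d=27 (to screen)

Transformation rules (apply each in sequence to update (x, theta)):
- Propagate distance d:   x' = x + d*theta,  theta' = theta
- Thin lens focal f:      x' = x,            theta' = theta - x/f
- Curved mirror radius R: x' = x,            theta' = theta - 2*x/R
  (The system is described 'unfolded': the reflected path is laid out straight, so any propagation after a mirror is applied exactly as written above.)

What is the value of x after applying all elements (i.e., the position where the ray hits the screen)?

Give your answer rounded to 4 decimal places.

Initial: x=-1.0000 theta=-0.1000
After 1 (propagate distance d=19): x=-2.9000 theta=-0.1000
After 2 (thin lens f=10): x=-2.9000 theta=0.1900
After 3 (propagate distance d=22): x=1.2800 theta=0.1900
After 4 (thin lens f=-48): x=1.2800 theta=13/60 (≈0.2167)
After 5 (propagate distance d=27 (to screen)): x=7.1300 theta=13/60 (≈0.2167)
Rounded to 4 decimal places: x = 7.1300

Answer: 7.1300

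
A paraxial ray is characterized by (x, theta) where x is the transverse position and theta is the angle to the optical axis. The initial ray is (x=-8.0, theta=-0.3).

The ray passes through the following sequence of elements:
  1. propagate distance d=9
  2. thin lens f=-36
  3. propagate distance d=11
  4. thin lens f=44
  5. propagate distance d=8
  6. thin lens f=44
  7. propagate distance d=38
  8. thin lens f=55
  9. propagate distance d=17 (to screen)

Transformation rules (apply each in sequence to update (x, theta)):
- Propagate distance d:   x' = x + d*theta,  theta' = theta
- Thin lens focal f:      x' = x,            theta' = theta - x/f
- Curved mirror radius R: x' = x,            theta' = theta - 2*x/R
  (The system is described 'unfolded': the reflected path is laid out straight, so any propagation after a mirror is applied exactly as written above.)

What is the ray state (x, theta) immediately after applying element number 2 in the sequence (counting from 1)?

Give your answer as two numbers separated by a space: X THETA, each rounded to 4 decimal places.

Initial: x=-8.0000 theta=-0.3000
After 1 (propagate distance d=9): x=-10.7000 theta=-0.3000
After 2 (thin lens f=-36): x=-10.7000 theta=-43/72 (≈-0.5972)
Rounded to 4 decimal places: x = -10.7000, theta = -0.5972

Answer: -10.7000 -0.5972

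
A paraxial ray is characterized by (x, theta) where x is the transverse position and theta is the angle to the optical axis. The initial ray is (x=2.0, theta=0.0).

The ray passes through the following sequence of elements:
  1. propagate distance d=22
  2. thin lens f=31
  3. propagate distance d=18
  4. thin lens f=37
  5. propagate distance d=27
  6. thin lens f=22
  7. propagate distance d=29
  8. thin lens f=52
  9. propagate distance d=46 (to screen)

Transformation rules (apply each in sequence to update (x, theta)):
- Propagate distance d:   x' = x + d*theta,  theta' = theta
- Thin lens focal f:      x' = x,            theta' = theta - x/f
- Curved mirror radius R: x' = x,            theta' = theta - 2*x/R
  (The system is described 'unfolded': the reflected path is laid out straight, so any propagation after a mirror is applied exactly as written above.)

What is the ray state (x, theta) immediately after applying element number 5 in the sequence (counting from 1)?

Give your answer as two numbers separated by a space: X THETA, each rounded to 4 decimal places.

Initial: x=2.0000 theta=0.0000
After 1 (propagate distance d=22): x=2.0000 theta=0.0000
After 2 (thin lens f=31): x=2.0000 theta=-2/31 (≈-0.0645)
After 3 (propagate distance d=18): x=26/31 (≈0.8387) theta=-2/31 (≈-0.0645)
After 4 (thin lens f=37): x=26/31 (≈0.8387) theta=-100/1147 (≈-0.0872)
After 5 (propagate distance d=27): x=-1738/1147 (≈-1.5153) theta=-100/1147 (≈-0.0872)
Rounded to 4 decimal places: x = -1.5153, theta = -0.0872

Answer: -1.5153 -0.0872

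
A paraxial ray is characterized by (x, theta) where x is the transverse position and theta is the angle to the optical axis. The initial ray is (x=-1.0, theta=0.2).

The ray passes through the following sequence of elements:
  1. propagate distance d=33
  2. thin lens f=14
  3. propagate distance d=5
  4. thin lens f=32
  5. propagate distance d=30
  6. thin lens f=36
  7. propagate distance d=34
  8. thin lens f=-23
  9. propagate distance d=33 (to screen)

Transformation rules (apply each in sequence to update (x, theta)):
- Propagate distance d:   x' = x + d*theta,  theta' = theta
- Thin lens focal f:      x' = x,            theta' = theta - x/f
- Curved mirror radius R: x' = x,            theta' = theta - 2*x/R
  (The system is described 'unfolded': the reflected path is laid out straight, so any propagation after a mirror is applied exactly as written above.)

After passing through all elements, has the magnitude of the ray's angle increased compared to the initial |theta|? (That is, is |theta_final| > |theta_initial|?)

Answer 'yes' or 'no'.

Answer: yes

Derivation:
Initial: x=-1.0000 theta=0.2000
After 1 (propagate distance d=33): x=5.6000 theta=0.2000
After 2 (thin lens f=14): x=5.6000 theta=-0.2000
After 3 (propagate distance d=5): x=4.6000 theta=-0.2000
After 4 (thin lens f=32): x=4.6000 theta=-11/32 (≈-0.3438)
After 5 (propagate distance d=30): x=-5.7125 theta=-11/32 (≈-0.3438)
After 6 (thin lens f=36): x=-5.7125 theta=-533/2880 (≈-0.1851)
After 7 (propagate distance d=34): x=-17287/1440 (≈-12.0049) theta=-533/2880 (≈-0.1851)
After 8 (thin lens f=-23): x=-17287/1440 (≈-12.0049) theta=-15611/22080 (≈-0.7070)
After 9 (propagate distance d=33 (to screen)): x=-2340691/66240 (≈-35.3365) theta=-15611/22080 (≈-0.7070)
|theta_initial|=0.2000 |theta_final|=15611/22080 (≈0.7070) -> increased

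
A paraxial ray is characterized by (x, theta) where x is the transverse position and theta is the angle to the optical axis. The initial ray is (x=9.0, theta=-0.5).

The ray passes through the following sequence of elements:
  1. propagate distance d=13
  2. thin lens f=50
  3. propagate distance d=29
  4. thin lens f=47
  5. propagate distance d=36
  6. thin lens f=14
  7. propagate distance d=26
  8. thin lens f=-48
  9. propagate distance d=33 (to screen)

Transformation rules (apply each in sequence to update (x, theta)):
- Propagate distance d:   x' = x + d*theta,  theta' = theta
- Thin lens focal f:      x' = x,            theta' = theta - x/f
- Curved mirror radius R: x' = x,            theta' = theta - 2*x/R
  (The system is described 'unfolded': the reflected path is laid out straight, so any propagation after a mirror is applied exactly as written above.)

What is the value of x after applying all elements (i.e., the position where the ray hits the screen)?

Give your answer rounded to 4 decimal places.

Answer: 67.0020

Derivation:
Initial: x=9.0000 theta=-0.5000
After 1 (propagate distance d=13): x=2.5000 theta=-0.5000
After 2 (thin lens f=50): x=2.5000 theta=-0.5500
After 3 (propagate distance d=29): x=-13.4500 theta=-0.5500
After 4 (thin lens f=47): x=-13.4500 theta=-62/235 (≈-0.2638)
After 5 (propagate distance d=36): x=-21571/940 (≈-22.9479) theta=-62/235 (≈-0.2638)
After 6 (thin lens f=14): x=-21571/940 (≈-22.9479) theta=18099/13160 (≈1.3753)
After 7 (propagate distance d=26): x=8429/658 (≈12.8100) theta=18099/13160 (≈1.3753)
After 8 (thin lens f=-48): x=8429/658 (≈12.8100) theta=259333/157920 (≈1.6422)
After 9 (propagate distance d=33 (to screen)): x=3526983/52640 (≈67.0020) theta=259333/157920 (≈1.6422)
Rounded to 4 decimal places: x = 67.0020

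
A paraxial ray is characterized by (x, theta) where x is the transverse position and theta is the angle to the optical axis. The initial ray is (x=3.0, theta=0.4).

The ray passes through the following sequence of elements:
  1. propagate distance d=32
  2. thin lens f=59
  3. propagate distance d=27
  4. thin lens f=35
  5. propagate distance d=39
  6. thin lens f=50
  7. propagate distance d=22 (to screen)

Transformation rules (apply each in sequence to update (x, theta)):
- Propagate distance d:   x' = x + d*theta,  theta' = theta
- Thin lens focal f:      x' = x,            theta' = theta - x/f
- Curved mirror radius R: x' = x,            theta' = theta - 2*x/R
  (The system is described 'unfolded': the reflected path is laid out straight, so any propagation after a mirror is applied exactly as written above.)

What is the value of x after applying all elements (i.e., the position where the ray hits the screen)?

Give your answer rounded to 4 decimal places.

Initial: x=3.0000 theta=0.4000
After 1 (propagate distance d=32): x=15.8000 theta=0.4000
After 2 (thin lens f=59): x=15.8000 theta=39/295 (≈0.1322)
After 3 (propagate distance d=27): x=5714/295 (≈19.3695) theta=39/295 (≈0.1322)
After 4 (thin lens f=35): x=5714/295 (≈19.3695) theta=-4349/10325 (≈-0.4212)
After 5 (propagate distance d=39): x=30379/10325 (≈2.9423) theta=-4349/10325 (≈-0.4212)
After 6 (thin lens f=50): x=30379/10325 (≈2.9423) theta=-247829/516250 (≈-0.4801)
After 7 (propagate distance d=22 (to screen)): x=-1966644/258125 (≈-7.6190) theta=-247829/516250 (≈-0.4801)
Rounded to 4 decimal places: x = -7.6190

Answer: -7.6190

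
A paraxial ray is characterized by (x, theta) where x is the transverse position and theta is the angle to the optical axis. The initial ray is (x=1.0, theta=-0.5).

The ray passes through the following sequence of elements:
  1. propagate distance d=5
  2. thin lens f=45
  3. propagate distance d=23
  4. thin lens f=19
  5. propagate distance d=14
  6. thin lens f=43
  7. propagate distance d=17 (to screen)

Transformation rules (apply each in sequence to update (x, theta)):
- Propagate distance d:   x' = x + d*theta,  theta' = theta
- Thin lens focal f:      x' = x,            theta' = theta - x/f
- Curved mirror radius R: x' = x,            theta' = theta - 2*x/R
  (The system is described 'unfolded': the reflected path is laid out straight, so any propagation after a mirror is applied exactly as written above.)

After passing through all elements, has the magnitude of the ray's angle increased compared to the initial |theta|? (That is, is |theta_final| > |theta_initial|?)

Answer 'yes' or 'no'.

Initial: x=1.0000 theta=-0.5000
After 1 (propagate distance d=5): x=-1.5000 theta=-0.5000
After 2 (thin lens f=45): x=-1.5000 theta=-7/15 (≈-0.4667)
After 3 (propagate distance d=23): x=-367/30 (≈-12.2333) theta=-7/15 (≈-0.4667)
After 4 (thin lens f=19): x=-367/30 (≈-12.2333) theta=101/570 (≈0.1772)
After 5 (propagate distance d=14): x=-1853/190 (≈-9.7526) theta=101/570 (≈0.1772)
After 6 (thin lens f=43): x=-1853/190 (≈-9.7526) theta=4951/12255 (≈0.4040)
After 7 (propagate distance d=17 (to screen)): x=-70703/24510 (≈-2.8847) theta=4951/12255 (≈0.4040)
|theta_initial|=0.5000 |theta_final|=4951/12255 (≈0.4040) -> not increased

Answer: no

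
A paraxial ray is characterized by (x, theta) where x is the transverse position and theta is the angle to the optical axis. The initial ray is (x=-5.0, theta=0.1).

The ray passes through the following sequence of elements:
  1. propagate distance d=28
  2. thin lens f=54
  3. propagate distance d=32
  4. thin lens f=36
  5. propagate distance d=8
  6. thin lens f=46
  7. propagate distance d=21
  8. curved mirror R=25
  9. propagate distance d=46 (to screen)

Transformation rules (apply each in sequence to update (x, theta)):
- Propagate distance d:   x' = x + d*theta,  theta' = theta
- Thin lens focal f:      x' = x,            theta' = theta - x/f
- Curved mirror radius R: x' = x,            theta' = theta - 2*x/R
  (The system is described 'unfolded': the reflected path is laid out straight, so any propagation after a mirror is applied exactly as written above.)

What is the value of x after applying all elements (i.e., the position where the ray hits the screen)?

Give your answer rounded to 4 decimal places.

Answer: -7.9564

Derivation:
Initial: x=-5.0000 theta=0.1000
After 1 (propagate distance d=28): x=-2.2000 theta=0.1000
After 2 (thin lens f=54): x=-2.2000 theta=19/135 (≈0.1407)
After 3 (propagate distance d=32): x=311/135 (≈2.3037) theta=19/135 (≈0.1407)
After 4 (thin lens f=36): x=311/135 (≈2.3037) theta=373/4860 (≈0.0767)
After 5 (propagate distance d=8): x=709/243 (≈2.9177) theta=373/4860 (≈0.0767)
After 6 (thin lens f=46): x=709/243 (≈2.9177) theta=1489/111780 (≈0.0133)
After 7 (propagate distance d=21): x=357409/111780 (≈3.1974) theta=1489/111780 (≈0.0133)
After 8 (curved mirror R=25): x=357409/111780 (≈3.1974) theta=-677593/2794500 (≈-0.2425)
After 9 (propagate distance d=46 (to screen)): x=-7411351/931500 (≈-7.9564) theta=-677593/2794500 (≈-0.2425)
Rounded to 4 decimal places: x = -7.9564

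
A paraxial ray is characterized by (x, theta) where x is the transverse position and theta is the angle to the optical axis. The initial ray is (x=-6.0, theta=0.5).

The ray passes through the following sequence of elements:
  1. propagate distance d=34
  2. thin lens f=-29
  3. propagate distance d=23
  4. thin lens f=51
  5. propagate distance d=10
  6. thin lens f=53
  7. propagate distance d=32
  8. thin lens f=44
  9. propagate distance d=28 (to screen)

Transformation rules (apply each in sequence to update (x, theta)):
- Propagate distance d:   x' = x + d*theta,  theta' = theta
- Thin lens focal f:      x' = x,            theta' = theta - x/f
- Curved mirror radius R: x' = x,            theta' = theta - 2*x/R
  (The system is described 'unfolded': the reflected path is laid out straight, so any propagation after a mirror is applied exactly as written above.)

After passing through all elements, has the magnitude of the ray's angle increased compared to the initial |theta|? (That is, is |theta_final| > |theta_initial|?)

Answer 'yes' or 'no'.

Initial: x=-6.0000 theta=0.5000
After 1 (propagate distance d=34): x=11.0000 theta=0.5000
After 2 (thin lens f=-29): x=11.0000 theta=51/58 (≈0.8793)
After 3 (propagate distance d=23): x=1811/58 (≈31.2241) theta=51/58 (≈0.8793)
After 4 (thin lens f=51): x=1811/58 (≈31.2241) theta=395/1479 (≈0.2671)
After 5 (propagate distance d=10): x=100261/2958 (≈33.8949) theta=395/1479 (≈0.2671)
After 6 (thin lens f=53): x=100261/2958 (≈33.8949) theta=-58391/156774 (≈-0.3725)
After 7 (propagate distance d=32): x=3445321/156774 (≈21.9764) theta=-58391/156774 (≈-0.3725)
After 8 (thin lens f=44): x=3445321/156774 (≈21.9764) theta=-546775/627096 (≈-0.8719)
After 9 (propagate distance d=28 (to screen)): x=-2196/901 (≈-2.4373) theta=-546775/627096 (≈-0.8719)
|theta_initial|=0.5000 |theta_final|=546775/627096 (≈0.8719) -> increased

Answer: yes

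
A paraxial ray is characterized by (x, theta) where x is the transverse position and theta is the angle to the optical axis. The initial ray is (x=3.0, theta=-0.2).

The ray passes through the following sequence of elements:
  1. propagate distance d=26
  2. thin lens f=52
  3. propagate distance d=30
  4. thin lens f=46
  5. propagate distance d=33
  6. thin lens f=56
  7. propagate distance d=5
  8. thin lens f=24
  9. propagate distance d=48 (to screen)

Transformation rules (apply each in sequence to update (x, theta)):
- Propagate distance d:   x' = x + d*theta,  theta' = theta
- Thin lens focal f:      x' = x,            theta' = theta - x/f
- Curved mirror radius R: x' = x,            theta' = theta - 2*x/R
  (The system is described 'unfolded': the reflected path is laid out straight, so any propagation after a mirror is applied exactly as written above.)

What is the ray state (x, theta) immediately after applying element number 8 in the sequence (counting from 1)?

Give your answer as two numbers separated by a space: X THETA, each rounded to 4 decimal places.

Answer: -6.5581 0.3941

Derivation:
Initial: x=3.0000 theta=-0.2000
After 1 (propagate distance d=26): x=-2.2000 theta=-0.2000
After 2 (thin lens f=52): x=-2.2000 theta=-41/260 (≈-0.1577)
After 3 (propagate distance d=30): x=-901/130 (≈-6.9308) theta=-41/260 (≈-0.1577)
After 4 (thin lens f=46): x=-901/130 (≈-6.9308) theta=-21/2990 (≈-0.0070)
After 5 (propagate distance d=33): x=-10708/1495 (≈-7.1625) theta=-21/2990 (≈-0.0070)
After 6 (thin lens f=56): x=-10708/1495 (≈-7.1625) theta=11/91 (≈0.1209)
After 7 (propagate distance d=5): x=-68631/10465 (≈-6.5581) theta=11/91 (≈0.1209)
After 8 (thin lens f=24): x=-68631/10465 (≈-6.5581) theta=32997/83720 (≈0.3941)
Rounded to 4 decimal places: x = -6.5581, theta = 0.3941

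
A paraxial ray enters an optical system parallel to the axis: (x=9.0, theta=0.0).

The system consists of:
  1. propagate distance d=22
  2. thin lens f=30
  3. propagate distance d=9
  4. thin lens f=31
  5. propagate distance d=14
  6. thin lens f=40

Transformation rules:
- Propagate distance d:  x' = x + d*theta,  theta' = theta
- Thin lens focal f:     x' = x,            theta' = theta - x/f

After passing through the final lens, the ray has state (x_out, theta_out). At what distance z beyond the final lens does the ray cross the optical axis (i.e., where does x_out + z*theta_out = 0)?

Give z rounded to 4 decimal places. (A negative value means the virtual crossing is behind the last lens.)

Answer: -1.5377

Derivation:
Initial: x=9.0000 theta=0.0000
After 1 (propagate distance d=22): x=9.0000 theta=0.0000
After 2 (thin lens f=30): x=9.0000 theta=-0.3000
After 3 (propagate distance d=9): x=6.3000 theta=-0.3000
After 4 (thin lens f=31): x=6.3000 theta=-78/155 (≈-0.5032)
After 5 (propagate distance d=14): x=-231/310 (≈-0.7452) theta=-78/155 (≈-0.5032)
After 6 (thin lens f=40): x=-231/310 (≈-0.7452) theta=-6009/12400 (≈-0.4846)
z_focus = -x_out/theta_out = -(-231/310)/(-6009/12400) = -3080/2003 ≈ -1.5377
Rounded to 4 decimal places: z = -1.5377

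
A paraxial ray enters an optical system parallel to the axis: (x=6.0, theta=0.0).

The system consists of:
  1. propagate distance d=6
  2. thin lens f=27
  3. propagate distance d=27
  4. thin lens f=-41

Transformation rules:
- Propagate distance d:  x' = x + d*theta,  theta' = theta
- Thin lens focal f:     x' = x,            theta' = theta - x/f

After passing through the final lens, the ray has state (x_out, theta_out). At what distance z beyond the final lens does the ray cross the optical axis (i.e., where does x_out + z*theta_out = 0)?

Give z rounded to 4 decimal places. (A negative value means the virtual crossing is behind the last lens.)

Initial: x=6.0000 theta=0.0000
After 1 (propagate distance d=6): x=6.0000 theta=0.0000
After 2 (thin lens f=27): x=6.0000 theta=-2/9 (≈-0.2222)
After 3 (propagate distance d=27): x=0.0000 theta=-2/9 (≈-0.2222)
After 4 (thin lens f=-41): x=0.0000 theta=-2/9 (≈-0.2222)
z_focus = -x_out/theta_out = -(0.0000)/(-2/9) = 0.0000
Rounded to 4 decimal places: z = 0.0000

Answer: 0.0000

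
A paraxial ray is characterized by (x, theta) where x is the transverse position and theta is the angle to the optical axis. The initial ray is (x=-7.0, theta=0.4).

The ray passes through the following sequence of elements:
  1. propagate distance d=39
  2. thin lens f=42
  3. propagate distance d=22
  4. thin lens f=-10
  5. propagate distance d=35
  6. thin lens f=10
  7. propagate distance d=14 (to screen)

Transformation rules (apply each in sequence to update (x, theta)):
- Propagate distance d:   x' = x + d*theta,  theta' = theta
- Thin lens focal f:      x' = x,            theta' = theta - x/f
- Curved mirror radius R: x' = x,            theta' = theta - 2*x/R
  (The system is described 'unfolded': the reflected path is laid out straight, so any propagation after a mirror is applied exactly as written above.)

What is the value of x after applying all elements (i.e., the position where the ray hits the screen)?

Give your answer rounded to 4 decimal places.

Initial: x=-7.0000 theta=0.4000
After 1 (propagate distance d=39): x=8.6000 theta=0.4000
After 2 (thin lens f=42): x=8.6000 theta=41/210 (≈0.1952)
After 3 (propagate distance d=22): x=1354/105 (≈12.8952) theta=41/210 (≈0.1952)
After 4 (thin lens f=-10): x=1354/105 (≈12.8952) theta=1559/1050 (≈1.4848)
After 5 (propagate distance d=35): x=13621/210 (≈64.8619) theta=1559/1050 (≈1.4848)
After 6 (thin lens f=10): x=13621/210 (≈64.8619) theta=-3501/700 (≈-5.0014)
After 7 (propagate distance d=14 (to screen)): x=-2708/525 (≈-5.1581) theta=-3501/700 (≈-5.0014)
Rounded to 4 decimal places: x = -5.1581

Answer: -5.1581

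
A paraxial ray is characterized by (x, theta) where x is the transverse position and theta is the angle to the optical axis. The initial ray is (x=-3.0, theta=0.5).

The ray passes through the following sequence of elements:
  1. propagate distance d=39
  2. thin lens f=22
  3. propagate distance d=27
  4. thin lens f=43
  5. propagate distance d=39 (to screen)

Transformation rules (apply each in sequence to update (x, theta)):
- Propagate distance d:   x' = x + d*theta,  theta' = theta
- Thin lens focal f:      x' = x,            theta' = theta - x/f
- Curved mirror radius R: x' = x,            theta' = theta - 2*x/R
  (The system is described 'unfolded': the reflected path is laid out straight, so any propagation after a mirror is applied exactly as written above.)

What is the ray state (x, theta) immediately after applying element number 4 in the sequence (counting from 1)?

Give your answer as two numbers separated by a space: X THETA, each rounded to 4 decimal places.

Initial: x=-3.0000 theta=0.5000
After 1 (propagate distance d=39): x=16.5000 theta=0.5000
After 2 (thin lens f=22): x=16.5000 theta=-0.2500
After 3 (propagate distance d=27): x=9.7500 theta=-0.2500
After 4 (thin lens f=43): x=9.7500 theta=-41/86 (≈-0.4767)
Rounded to 4 decimal places: x = 9.7500, theta = -0.4767

Answer: 9.7500 -0.4767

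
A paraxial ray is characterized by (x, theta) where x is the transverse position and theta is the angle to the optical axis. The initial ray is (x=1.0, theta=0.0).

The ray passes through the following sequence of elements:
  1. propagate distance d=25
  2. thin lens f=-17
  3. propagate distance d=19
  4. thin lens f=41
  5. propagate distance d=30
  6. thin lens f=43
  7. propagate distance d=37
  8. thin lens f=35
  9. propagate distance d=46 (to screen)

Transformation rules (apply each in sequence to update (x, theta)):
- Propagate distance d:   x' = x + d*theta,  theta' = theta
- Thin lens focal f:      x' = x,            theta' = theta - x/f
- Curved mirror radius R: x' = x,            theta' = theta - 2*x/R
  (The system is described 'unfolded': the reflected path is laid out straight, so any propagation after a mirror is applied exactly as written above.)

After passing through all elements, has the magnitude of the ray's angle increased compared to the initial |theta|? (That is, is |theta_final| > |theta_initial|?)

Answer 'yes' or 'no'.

Initial: x=1.0000 theta=0.0000
After 1 (propagate distance d=25): x=1.0000 theta=0.0000
After 2 (thin lens f=-17): x=1.0000 theta=1/17 (≈0.0588)
After 3 (propagate distance d=19): x=36/17 (≈2.1176) theta=1/17 (≈0.0588)
After 4 (thin lens f=41): x=36/17 (≈2.1176) theta=5/697 (≈0.0072)
After 5 (propagate distance d=30): x=1626/697 (≈2.3329) theta=5/697 (≈0.0072)
After 6 (thin lens f=43): x=1626/697 (≈2.3329) theta=-83/1763 (≈-0.0471)
After 7 (propagate distance d=37): x=17711/29971 (≈0.5909) theta=-83/1763 (≈-0.0471)
After 8 (thin lens f=35): x=17711/29971 (≈0.5909) theta=-67096/1048985 (≈-0.0640)
After 9 (propagate distance d=46 (to screen)): x=-2466531/1048985 (≈-2.3514) theta=-67096/1048985 (≈-0.0640)
|theta_initial|=0.0000 |theta_final|=67096/1048985 (≈0.0640) -> increased

Answer: yes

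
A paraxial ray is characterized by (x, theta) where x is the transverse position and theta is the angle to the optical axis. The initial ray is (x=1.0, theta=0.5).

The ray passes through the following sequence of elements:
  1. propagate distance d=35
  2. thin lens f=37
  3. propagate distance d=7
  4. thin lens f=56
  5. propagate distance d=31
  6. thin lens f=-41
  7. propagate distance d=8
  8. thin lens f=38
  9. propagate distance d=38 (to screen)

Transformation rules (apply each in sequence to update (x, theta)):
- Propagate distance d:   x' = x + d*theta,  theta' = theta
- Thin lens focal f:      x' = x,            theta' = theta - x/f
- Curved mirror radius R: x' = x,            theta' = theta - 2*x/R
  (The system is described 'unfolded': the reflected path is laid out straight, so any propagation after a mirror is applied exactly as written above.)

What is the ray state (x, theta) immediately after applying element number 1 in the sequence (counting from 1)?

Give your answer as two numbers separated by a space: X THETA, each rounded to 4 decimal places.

Initial: x=1.0000 theta=0.5000
After 1 (propagate distance d=35): x=18.5000 theta=0.5000
Rounded to 4 decimal places: x = 18.5000, theta = 0.5000

Answer: 18.5000 0.5000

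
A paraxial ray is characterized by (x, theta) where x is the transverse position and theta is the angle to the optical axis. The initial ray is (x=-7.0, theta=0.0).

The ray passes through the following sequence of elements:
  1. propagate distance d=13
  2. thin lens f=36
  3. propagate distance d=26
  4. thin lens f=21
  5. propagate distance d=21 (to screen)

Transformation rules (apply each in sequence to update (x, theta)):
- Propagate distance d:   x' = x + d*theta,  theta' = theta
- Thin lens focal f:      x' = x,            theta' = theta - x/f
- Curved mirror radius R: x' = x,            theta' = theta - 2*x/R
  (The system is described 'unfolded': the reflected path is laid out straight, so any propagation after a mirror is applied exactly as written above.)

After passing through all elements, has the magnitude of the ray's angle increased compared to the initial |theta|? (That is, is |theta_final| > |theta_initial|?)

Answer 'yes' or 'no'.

Initial: x=-7.0000 theta=0.0000
After 1 (propagate distance d=13): x=-7.0000 theta=0.0000
After 2 (thin lens f=36): x=-7.0000 theta=7/36 (≈0.1944)
After 3 (propagate distance d=26): x=-35/18 (≈-1.9444) theta=7/36 (≈0.1944)
After 4 (thin lens f=21): x=-35/18 (≈-1.9444) theta=31/108 (≈0.2870)
After 5 (propagate distance d=21 (to screen)): x=49/12 (≈4.0833) theta=31/108 (≈0.2870)
|theta_initial|=0.0000 |theta_final|=31/108 (≈0.2870) -> increased

Answer: yes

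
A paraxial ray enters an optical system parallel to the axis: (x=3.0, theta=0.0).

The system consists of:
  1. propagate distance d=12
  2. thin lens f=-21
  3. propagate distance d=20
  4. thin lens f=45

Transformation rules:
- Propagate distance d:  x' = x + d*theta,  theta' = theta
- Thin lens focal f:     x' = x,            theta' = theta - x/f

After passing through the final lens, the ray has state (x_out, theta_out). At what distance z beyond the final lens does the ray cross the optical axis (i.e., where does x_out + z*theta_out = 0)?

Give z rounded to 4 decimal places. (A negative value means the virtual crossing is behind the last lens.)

Answer: -461.2500

Derivation:
Initial: x=3.0000 theta=0.0000
After 1 (propagate distance d=12): x=3.0000 theta=0.0000
After 2 (thin lens f=-21): x=3.0000 theta=1/7 (≈0.1429)
After 3 (propagate distance d=20): x=41/7 (≈5.8571) theta=1/7 (≈0.1429)
After 4 (thin lens f=45): x=41/7 (≈5.8571) theta=4/315 (≈0.0127)
z_focus = -x_out/theta_out = -(41/7)/(4/315) = -461.2500
Rounded to 4 decimal places: z = -461.2500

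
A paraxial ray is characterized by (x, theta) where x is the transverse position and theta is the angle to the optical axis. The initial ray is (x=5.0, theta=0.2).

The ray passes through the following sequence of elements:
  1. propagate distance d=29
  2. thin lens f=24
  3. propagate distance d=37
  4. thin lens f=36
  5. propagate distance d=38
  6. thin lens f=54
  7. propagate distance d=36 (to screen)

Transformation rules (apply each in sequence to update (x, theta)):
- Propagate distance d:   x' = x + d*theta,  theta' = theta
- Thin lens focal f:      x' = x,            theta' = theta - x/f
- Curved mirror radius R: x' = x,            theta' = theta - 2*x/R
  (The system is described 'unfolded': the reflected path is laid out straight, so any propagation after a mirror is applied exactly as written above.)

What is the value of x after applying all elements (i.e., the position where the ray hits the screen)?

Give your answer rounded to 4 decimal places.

Answer: -13.7454

Derivation:
Initial: x=5.0000 theta=0.2000
After 1 (propagate distance d=29): x=10.8000 theta=0.2000
After 2 (thin lens f=24): x=10.8000 theta=-0.2500
After 3 (propagate distance d=37): x=1.5500 theta=-0.2500
After 4 (thin lens f=36): x=1.5500 theta=-211/720 (≈-0.2931)
After 5 (propagate distance d=38): x=-3451/360 (≈-9.5861) theta=-211/720 (≈-0.2931)
After 6 (thin lens f=54): x=-3451/360 (≈-9.5861) theta=-1123/9720 (≈-0.1155)
After 7 (propagate distance d=36 (to screen)): x=-2969/216 (≈-13.7454) theta=-1123/9720 (≈-0.1155)
Rounded to 4 decimal places: x = -13.7454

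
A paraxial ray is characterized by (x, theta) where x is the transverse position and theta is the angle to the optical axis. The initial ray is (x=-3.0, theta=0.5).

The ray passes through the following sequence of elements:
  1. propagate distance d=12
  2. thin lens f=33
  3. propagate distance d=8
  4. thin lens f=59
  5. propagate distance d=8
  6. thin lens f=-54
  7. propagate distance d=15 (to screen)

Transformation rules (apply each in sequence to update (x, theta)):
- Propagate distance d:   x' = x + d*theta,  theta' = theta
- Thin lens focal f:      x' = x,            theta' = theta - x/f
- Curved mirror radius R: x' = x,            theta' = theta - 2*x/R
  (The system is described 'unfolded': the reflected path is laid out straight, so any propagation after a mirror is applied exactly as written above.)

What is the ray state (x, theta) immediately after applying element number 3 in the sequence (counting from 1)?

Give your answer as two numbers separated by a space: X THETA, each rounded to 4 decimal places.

Initial: x=-3.0000 theta=0.5000
After 1 (propagate distance d=12): x=3.0000 theta=0.5000
After 2 (thin lens f=33): x=3.0000 theta=9/22 (≈0.4091)
After 3 (propagate distance d=8): x=69/11 (≈6.2727) theta=9/22 (≈0.4091)
Rounded to 4 decimal places: x = 6.2727, theta = 0.4091

Answer: 6.2727 0.4091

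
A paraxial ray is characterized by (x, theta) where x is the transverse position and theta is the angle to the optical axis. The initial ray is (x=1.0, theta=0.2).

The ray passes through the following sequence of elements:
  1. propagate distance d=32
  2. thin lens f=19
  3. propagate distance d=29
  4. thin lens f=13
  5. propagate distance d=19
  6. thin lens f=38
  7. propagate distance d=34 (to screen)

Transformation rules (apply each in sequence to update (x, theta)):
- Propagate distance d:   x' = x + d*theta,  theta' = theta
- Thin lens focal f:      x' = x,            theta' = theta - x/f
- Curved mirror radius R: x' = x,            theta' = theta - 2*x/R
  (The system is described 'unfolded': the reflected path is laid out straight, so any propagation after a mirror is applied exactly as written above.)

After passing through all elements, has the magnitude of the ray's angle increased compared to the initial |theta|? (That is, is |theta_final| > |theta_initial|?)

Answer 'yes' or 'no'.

Initial: x=1.0000 theta=0.2000
After 1 (propagate distance d=32): x=7.4000 theta=0.2000
After 2 (thin lens f=19): x=7.4000 theta=-18/95 (≈-0.1895)
After 3 (propagate distance d=29): x=181/95 (≈1.9053) theta=-18/95 (≈-0.1895)
After 4 (thin lens f=13): x=181/95 (≈1.9053) theta=-83/247 (≈-0.3360)
After 5 (propagate distance d=19): x=-5532/1235 (≈-4.4794) theta=-83/247 (≈-0.3360)
After 6 (thin lens f=38): x=-5532/1235 (≈-4.4794) theta=-5119/23465 (≈-0.2182)
After 7 (propagate distance d=34 (to screen)): x=-279154/23465 (≈-11.8966) theta=-5119/23465 (≈-0.2182)
|theta_initial|=0.2000 |theta_final|=5119/23465 (≈0.2182) -> increased

Answer: yes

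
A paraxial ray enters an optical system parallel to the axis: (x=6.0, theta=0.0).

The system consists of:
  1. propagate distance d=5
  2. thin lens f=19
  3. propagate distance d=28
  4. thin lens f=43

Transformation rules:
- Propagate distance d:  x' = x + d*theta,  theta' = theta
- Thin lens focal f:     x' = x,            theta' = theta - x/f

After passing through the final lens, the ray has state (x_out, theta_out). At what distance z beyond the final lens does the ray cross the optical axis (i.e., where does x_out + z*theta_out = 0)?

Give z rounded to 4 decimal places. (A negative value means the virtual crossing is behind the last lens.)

Answer: -11.3824

Derivation:
Initial: x=6.0000 theta=0.0000
After 1 (propagate distance d=5): x=6.0000 theta=0.0000
After 2 (thin lens f=19): x=6.0000 theta=-6/19 (≈-0.3158)
After 3 (propagate distance d=28): x=-54/19 (≈-2.8421) theta=-6/19 (≈-0.3158)
After 4 (thin lens f=43): x=-54/19 (≈-2.8421) theta=-204/817 (≈-0.2497)
z_focus = -x_out/theta_out = -(-54/19)/(-204/817) = -387/34 ≈ -11.3824
Rounded to 4 decimal places: z = -11.3824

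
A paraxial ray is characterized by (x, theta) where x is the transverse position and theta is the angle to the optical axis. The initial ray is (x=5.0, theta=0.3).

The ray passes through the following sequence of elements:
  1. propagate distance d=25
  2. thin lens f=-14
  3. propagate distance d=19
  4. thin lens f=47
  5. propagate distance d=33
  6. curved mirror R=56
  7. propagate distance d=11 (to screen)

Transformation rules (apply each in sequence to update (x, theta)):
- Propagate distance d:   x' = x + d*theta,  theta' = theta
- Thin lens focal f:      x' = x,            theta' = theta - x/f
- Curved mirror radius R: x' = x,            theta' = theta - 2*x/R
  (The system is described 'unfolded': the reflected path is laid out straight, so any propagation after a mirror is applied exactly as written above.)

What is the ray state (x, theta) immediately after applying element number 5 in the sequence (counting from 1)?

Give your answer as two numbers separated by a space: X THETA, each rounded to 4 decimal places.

Answer: 49.8388 0.4447

Derivation:
Initial: x=5.0000 theta=0.3000
After 1 (propagate distance d=25): x=12.5000 theta=0.3000
After 2 (thin lens f=-14): x=12.5000 theta=167/140 (≈1.1929)
After 3 (propagate distance d=19): x=4923/140 (≈35.1643) theta=167/140 (≈1.1929)
After 4 (thin lens f=47): x=4923/140 (≈35.1643) theta=209/470 (≈0.4447)
After 5 (propagate distance d=33): x=327939/6580 (≈49.8388) theta=209/470 (≈0.4447)
Rounded to 4 decimal places: x = 49.8388, theta = 0.4447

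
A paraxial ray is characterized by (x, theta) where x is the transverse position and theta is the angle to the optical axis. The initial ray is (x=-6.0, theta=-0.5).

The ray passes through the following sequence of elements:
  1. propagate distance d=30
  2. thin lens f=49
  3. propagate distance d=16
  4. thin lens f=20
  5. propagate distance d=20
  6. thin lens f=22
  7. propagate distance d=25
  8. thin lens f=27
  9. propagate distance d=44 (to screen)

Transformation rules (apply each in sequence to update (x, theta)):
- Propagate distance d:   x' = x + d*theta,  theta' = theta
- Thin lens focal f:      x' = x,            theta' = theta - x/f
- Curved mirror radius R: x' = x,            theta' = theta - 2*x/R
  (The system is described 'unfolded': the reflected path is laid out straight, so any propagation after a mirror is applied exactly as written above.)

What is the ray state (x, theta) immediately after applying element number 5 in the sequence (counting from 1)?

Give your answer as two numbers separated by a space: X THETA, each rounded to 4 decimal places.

Answer: -1.4286 1.0357

Derivation:
Initial: x=-6.0000 theta=-0.5000
After 1 (propagate distance d=30): x=-21.0000 theta=-0.5000
After 2 (thin lens f=49): x=-21.0000 theta=-1/14 (≈-0.0714)
After 3 (propagate distance d=16): x=-155/7 (≈-22.1429) theta=-1/14 (≈-0.0714)
After 4 (thin lens f=20): x=-155/7 (≈-22.1429) theta=29/28 (≈1.0357)
After 5 (propagate distance d=20): x=-10/7 (≈-1.4286) theta=29/28 (≈1.0357)
Rounded to 4 decimal places: x = -1.4286, theta = 1.0357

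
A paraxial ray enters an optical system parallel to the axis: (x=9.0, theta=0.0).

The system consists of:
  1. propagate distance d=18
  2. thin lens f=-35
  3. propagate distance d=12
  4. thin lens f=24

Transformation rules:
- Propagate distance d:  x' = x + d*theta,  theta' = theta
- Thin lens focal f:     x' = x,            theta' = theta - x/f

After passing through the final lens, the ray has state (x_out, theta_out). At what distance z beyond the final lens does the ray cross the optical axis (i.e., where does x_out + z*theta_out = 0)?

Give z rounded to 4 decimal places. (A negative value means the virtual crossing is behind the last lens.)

Answer: 49.0435

Derivation:
Initial: x=9.0000 theta=0.0000
After 1 (propagate distance d=18): x=9.0000 theta=0.0000
After 2 (thin lens f=-35): x=9.0000 theta=9/35 (≈0.2571)
After 3 (propagate distance d=12): x=423/35 (≈12.0857) theta=9/35 (≈0.2571)
After 4 (thin lens f=24): x=423/35 (≈12.0857) theta=-69/280 (≈-0.2464)
z_focus = -x_out/theta_out = -(423/35)/(-69/280) = 1128/23 ≈ 49.0435
Rounded to 4 decimal places: z = 49.0435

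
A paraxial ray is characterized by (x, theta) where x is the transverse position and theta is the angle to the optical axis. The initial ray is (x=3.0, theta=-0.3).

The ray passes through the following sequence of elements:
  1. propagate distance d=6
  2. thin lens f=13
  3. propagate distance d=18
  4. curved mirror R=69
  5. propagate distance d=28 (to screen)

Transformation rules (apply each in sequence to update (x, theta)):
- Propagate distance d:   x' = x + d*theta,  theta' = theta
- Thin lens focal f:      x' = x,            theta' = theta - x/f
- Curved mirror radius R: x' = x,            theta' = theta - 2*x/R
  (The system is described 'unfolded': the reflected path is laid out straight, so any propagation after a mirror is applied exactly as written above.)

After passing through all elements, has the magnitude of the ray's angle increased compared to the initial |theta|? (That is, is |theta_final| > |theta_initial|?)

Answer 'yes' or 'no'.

Initial: x=3.0000 theta=-0.3000
After 1 (propagate distance d=6): x=1.2000 theta=-0.3000
After 2 (thin lens f=13): x=1.2000 theta=-51/130 (≈-0.3923)
After 3 (propagate distance d=18): x=-381/65 (≈-5.8615) theta=-51/130 (≈-0.3923)
After 4 (curved mirror R=69): x=-381/65 (≈-5.8615) theta=-133/598 (≈-0.2224)
After 5 (propagate distance d=28 (to screen)): x=-18073/1495 (≈-12.0890) theta=-133/598 (≈-0.2224)
|theta_initial|=0.3000 |theta_final|=133/598 (≈0.2224) -> not increased

Answer: no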